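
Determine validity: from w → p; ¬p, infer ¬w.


This matches the form of modus tollens: the conclusion follows in every model of the premises.

Valid.


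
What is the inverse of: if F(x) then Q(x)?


The inverse of (P → Q) is (¬P → ¬Q). It is equivalent to the converse, not to the original.
Here P = 'F(x)' and Q = 'Q(x)'.

If not (F(x)), then not (Q(x)).


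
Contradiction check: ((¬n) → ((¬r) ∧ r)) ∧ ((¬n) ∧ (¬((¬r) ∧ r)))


Truth table over {n, r}:
n | r | φ
---------
F | F | F
T | F | F
F | T | F
T | T | F
Every row is false.

Yes, it is a contradiction.


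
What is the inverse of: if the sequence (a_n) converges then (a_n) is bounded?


The inverse of (P → Q) is (¬P → ¬Q). It is equivalent to the converse, not to the original.
Here P = 'the sequence (a_n) converges' and Q = '(a_n) is bounded'.

If not (the sequence (a_n) converges), then not ((a_n) is bounded).


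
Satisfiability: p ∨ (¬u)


Search for a satisfying assignment over {p, u}.
Try p=F, u=F: the formula evaluates to T.
A satisfying assignment exists.

Satisfiable.


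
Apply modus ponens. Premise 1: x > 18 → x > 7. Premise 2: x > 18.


Modus ponens: from (P → Q) and P, infer Q.
P = 'x > 18' is asserted, and P → Q holds, so Q follows.

x > 7.


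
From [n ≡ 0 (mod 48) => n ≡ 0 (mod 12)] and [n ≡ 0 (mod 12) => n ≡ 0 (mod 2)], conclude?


Hypothetical syllogism: from (P → Q) and (Q → R), infer (P → R).
Chain the two implications through the shared middle term 'n ≡ 0 (mod 12)'.

n ≡ 0 (mod 48) => n ≡ 0 (mod 2)


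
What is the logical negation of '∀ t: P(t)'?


¬(∀ x: φ) = ∃ x: ¬φ, and ¬(∃ x: φ) = ∀ x: ¬φ.
Apply to the universal statement.

∃ t: ¬(P(t))


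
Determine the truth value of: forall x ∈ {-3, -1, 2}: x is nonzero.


Evaluate the predicate on each element: -3:True, -1:True, 2:True.
Every element satisfies the predicate.

True


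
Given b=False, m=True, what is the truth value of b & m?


Conjunction is true only when both operands are true.
Substitute: b=False, m=True.
False & True evaluates to False.

False


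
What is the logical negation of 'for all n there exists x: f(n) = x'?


Negation flips each quantifier (∀↔∃) and negates the inner predicate.
¬(for all n there exists x: φ) = there exists n for all x: ¬φ.

there exists n for all x: NOT(f(n) = x)


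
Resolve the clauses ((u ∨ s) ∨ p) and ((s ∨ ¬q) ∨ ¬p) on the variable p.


The clauses contain complementary literals p and ¬p.
Resolution eliminates this pair and disjoins the remaining literals (merging duplicates).

((u ∨ s) ∨ ¬q)


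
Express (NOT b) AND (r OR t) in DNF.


Step 1: Distribute ∧ over ∨: (¬b) ∧ (r ∨ t) = ((¬b) ∧ r) ∨ ((¬b) ∧ t).

((NOT b) AND r) OR ((NOT b) AND t)


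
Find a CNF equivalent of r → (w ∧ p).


Step 1: Rewrite r → (w ∧ p) as ¬r ∨ (w ∧ p).
Step 2: Distribute ∨ over ∧.

((¬r) ∨ w) ∧ ((¬r) ∨ p)


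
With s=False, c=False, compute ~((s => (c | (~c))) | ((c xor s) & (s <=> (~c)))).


Substitute s=False, c=False:
~c = True
c | (~c) = False | True = True
s => (c | (~c)) = False => True = True
c xor s = False xor False = False
~c = True
s <=> (~c) = False <=> True = False
(c xor s) & (s <=> (~c)) = False & False = False
(s => (c | (~c))) | ((c xor s) & (s <=> (~c))) = True | False = True
~((s => (c | (~c))) | ((c xor s) & (s <=> (~c)))) = False

False


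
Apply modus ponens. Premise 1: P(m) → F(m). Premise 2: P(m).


Modus ponens: from (P → Q) and P, infer Q.
P = 'P(m)' is asserted, and P → Q holds, so Q follows.

F(m).


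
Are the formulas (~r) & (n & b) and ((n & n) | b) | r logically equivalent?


Compare truth tables:
b | n | r | φ | ψ
-----------------
False | False | False | False | False
True | False | False | False | True
False | True | False | False | True
True | True | False | True | True
False | False | True | False | True
True | False | True | False | True
False | True | True | False | True
True | True | True | False | True
They differ at row 2 (b=True, n=False, r=False): φ=False but ψ=True.

No, they are not logically equivalent.


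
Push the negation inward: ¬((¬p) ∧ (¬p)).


De Morgan: the negation of a conjunction is the disjunction of the negations.
Distribute ¬ across ∧, flipping it to ∨, and negate each literal.

p ∨ p


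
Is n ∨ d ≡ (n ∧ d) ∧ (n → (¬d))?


Compare truth tables:
d | n | φ | ψ
-------------
F | F | F | F
T | F | T | F
F | T | T | F
T | T | T | F
They differ at row 2 (d=T, n=F): φ=T but ψ=F.

No, they are not logically equivalent.


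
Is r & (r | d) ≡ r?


Compare truth tables:
d | r | φ | ψ
-------------
False | False | False | False
True | False | False | False
False | True | True | True
True | True | True | True
The columns φ and ψ agree on every row.

Yes, they are logically equivalent.


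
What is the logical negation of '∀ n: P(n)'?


¬(∀ x: φ) = ∃ x: ¬φ, and ¬(∃ x: φ) = ∀ x: ¬φ.
Apply to the universal statement.

∃ n: ¬(P(n))


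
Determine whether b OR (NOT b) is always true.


Build the truth table over {b}:
b | φ
-----
F | T
T | T
Every row evaluates to true.

Yes, it is a tautology.


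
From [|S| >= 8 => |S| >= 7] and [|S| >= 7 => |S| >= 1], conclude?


Hypothetical syllogism: from (P → Q) and (Q → R), infer (P → R).
Chain the two implications through the shared middle term '|S| >= 7'.

|S| >= 8 => |S| >= 1


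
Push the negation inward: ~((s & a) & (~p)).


De Morgan: the negation of a conjunction is the disjunction of the negations.
Distribute ~ across &, flipping it to |, and negate each literal.

((~s) | (~a)) | p


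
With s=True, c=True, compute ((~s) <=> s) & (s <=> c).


Substitute s=True, c=True:
~s = False
(~s) <=> s = False <=> True = False
s <=> c = True <=> True = True
((~s) <=> s) & (s <=> c) = False & True = False

False


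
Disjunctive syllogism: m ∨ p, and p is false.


Disjunctive syllogism: from (P ∨ Q) and ¬P, infer Q.
One disjunct, 'p', is ruled out; the other must hold.

m


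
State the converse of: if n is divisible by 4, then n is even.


The converse of (P → Q) is (Q → P). It is not in general equivalent to the original.
Here P = 'n is divisible by 4' and Q = 'n is even'.

If n is even, then n is divisible by 4.


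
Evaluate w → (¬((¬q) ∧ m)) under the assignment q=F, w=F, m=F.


Substitute q=F, w=F, m=F:
¬q = T
(¬q) ∧ m = T ∧ F = F
¬((¬q) ∧ m) = T
w → (¬((¬q) ∧ m)) = F → T = T

T


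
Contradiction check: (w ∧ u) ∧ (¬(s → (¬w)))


Truth table over {s, u, w}:
s | u | w | φ
-------------
F | F | F | F
T | F | F | F
F | T | F | F
T | T | F | F
F | F | T | F
T | F | T | F
F | T | T | F
T | T | T | T
Satisfying assignment at row 8: s=T, u=T, w=T gives T.

No, it is not a contradiction.


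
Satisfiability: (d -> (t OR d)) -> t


Search for a satisfying assignment over {d, t}.
Try d=F, t=T: the formula evaluates to T.
A satisfying assignment exists.

Satisfiable.


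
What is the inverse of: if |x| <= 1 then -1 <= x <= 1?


The inverse of (P → Q) is (¬P → ¬Q). It is equivalent to the converse, not to the original.
Here P = '|x| <= 1' and Q = '-1 <= x <= 1'.

If not (|x| <= 1), then not (-1 <= x <= 1).


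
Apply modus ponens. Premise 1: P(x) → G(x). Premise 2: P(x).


Modus ponens: from (P → Q) and P, infer Q.
P = 'P(x)' is asserted, and P → Q holds, so Q follows.

G(x).


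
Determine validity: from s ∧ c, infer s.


This matches the form of conjunction elimination: the conclusion follows in every model of the premises.

Valid.


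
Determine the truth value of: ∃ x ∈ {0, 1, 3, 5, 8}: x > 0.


Evaluate the predicate on each element: 0:F, 1:T, 3:T, 5:T, 8:T.
Witness x = 1 satisfies the predicate.

T


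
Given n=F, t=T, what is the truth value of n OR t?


Disjunction is false only when both operands are false.
Substitute: n=F, t=T.
F OR T evaluates to T.

T


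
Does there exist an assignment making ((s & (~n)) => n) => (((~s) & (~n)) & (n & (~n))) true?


Search for a satisfying assignment over {n, s}.
Try n=False, s=True: the formula evaluates to True.
A satisfying assignment exists.

Satisfiable.


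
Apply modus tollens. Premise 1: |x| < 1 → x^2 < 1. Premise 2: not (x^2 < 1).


Modus tollens: from (P → Q) and ¬Q, infer ¬P.
Q = 'x^2 < 1' is denied; since P → Q, P must also fail.

Not (|x| < 1).


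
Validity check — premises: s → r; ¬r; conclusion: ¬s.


This matches the form of modus tollens: the conclusion follows in every model of the premises.

Valid.


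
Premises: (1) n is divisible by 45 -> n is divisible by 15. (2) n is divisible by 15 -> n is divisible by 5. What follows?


Hypothetical syllogism: from (P → Q) and (Q → R), infer (P → R).
Chain the two implications through the shared middle term 'n is divisible by 15'.

n is divisible by 45 -> n is divisible by 5


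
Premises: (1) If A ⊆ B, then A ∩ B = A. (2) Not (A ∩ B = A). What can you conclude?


Modus tollens: from (P → Q) and ¬Q, infer ¬P.
Q = 'A ∩ B = A' is denied; since P → Q, P must also fail.

Not (A ⊆ B).


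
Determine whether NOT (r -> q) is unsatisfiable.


Truth table over {q, r}:
q | r | φ
---------
F | F | F
T | F | F
F | T | T
T | T | F
Satisfying assignment at row 3: q=F, r=T gives T.

No, it is not a contradiction.


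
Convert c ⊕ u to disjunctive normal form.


Step 1: c ⊕ u is true exactly when they disagree: (c ∧ ¬u) ∨ (¬c ∧ u).

(c ∧ (¬u)) ∨ ((¬c) ∧ u)


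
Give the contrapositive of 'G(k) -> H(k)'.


The contrapositive of (P → Q) is (¬Q → ¬P); it is logically equivalent to the original.
Here P = 'G(k)' and Q = 'H(k)'.

If not (H(k)), then not (G(k)).


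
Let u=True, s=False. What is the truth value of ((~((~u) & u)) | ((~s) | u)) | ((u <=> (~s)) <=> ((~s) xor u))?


Substitute u=True, s=False:
… (earlier sub-steps elided)
~((~u) & u) = True
~s = True
(~s) | u = True | True = True
(~((~u) & u)) | ((~s) | u) = True | True = True
~s = True
u <=> (~s) = True <=> True = True
~s = True
(~s) xor u = True xor True = False
(u <=> (~s)) <=> ((~s) xor u) = True <=> False = False
((~((~u) & u)) | ((~s) | u)) | ((u <=> (~s)) <=> ((~s) xor u)) = True | False = True

True


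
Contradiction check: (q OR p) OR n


Truth table over {n, p, q}:
n | p | q | φ
-------------
F | F | F | F
T | F | F | T
F | T | F | T
T | T | F | T
F | F | T | T
T | F | T | T
F | T | T | T
T | T | T | T
Satisfying assignment at row 2: n=T, p=F, q=F gives T.

No, it is not a contradiction.


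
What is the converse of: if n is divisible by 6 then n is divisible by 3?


The converse of (P → Q) is (Q → P). It is not in general equivalent to the original.
Here P = 'n is divisible by 6' and Q = 'n is divisible by 3'.

If n is divisible by 3, then n is divisible by 6.


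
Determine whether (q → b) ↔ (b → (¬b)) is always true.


Build the truth table over {b, q}:
b | q | φ
---------
F | F | T
T | F | F
F | T | F
T | T | F
Counterexample at row 2: with b=T, q=F, the formula is F.

No, it is not a tautology.


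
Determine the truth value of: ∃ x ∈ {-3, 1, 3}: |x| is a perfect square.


Evaluate the predicate on each element: -3:F, 1:T, 3:F.
Witness x = 1 satisfies the predicate.

T


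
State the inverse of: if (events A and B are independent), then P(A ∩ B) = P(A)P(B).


The inverse of (P → Q) is (¬P → ¬Q). It is equivalent to the converse, not to the original.
Here P = '(events A and B are independent)' and Q = 'P(A ∩ B) = P(A)P(B)'.

If not ((events A and B are independent)), then not (P(A ∩ B) = P(A)P(B)).


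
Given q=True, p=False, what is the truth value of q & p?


Conjunction is true only when both operands are true.
Substitute: q=True, p=False.
True & False evaluates to False.

False


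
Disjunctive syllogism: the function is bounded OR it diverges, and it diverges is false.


Disjunctive syllogism: from (P ∨ Q) and ¬P, infer Q.
One disjunct, 'it diverges', is ruled out; the other must hold.

the function is bounded


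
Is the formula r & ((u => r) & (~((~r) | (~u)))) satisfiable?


Search for a satisfying assignment over {r, u}.
Try r=True, u=True: the formula evaluates to True.
A satisfying assignment exists.

Satisfiable.


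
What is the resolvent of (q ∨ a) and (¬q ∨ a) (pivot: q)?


The clauses contain complementary literals q and ¬q.
Resolution eliminates this pair and disjoins the remaining literals (merging duplicates).

a


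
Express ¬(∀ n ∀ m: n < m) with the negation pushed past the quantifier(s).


Negation flips each quantifier (∀↔∃) and negates the inner predicate.
¬(∀ n ∀ m: φ) = ∃ n ∃ m: ¬φ.

∃ n ∃ m: ¬(n < m)


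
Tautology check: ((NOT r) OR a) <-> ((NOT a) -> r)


Build the truth table over {a, r}:
a | r | φ
---------
F | F | F
T | F | T
F | T | F
T | T | T
Counterexample at row 1: with a=F, r=F, the formula is F.

No, it is not a tautology.


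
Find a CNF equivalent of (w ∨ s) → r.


Step 1: Rewrite as ¬(w ∨ s) ∨ r = (¬w ∧ ¬s) ∨ r.
Step 2: Distribute ∨ over ∧.

((¬w) ∨ r) ∧ ((¬s) ∨ r)


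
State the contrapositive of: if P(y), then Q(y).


The contrapositive of (P → Q) is (¬Q → ¬P); it is logically equivalent to the original.
Here P = 'P(y)' and Q = 'Q(y)'.

If not (Q(y)), then not (P(y)).


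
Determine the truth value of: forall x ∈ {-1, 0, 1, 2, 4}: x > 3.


Evaluate the predicate on each element: -1:False, 0:False, 1:False, 2:False, 4:True.
Counterexample x = -1 fails the predicate.

False


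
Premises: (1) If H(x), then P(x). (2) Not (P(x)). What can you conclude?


Modus tollens: from (P → Q) and ¬Q, infer ¬P.
Q = 'P(x)' is denied; since P → Q, P must also fail.

Not (H(x)).


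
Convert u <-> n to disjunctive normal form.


Step 1: u ↔ n is true exactly when both agree: (u ∧ n) ∨ (¬u ∧ ¬n).

(u AND n) OR ((NOT u) AND (NOT n))


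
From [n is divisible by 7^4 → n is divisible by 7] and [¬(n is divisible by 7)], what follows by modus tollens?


Modus tollens: from (P → Q) and ¬Q, infer ¬P.
Q = 'n is divisible by 7' is denied; since P → Q, P must also fail.

Not (n is divisible by 7^4).


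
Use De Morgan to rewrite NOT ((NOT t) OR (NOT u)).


De Morgan: the negation of a disjunction is the conjunction of the negations.
Distribute NOT across OR, flipping it to AND, and negate each literal.

t AND u


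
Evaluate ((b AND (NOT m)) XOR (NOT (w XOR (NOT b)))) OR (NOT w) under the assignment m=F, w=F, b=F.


Substitute m=F, w=F, b=F:
NOT m = T
b AND (NOT m) = F AND T = F
NOT b = T
w XOR (NOT b) = F XOR T = T
NOT (w XOR (NOT b)) = F
(b AND (NOT m)) XOR (NOT (w XOR (NOT b))) = F XOR F = F
NOT w = T
((b AND (NOT m)) XOR (NOT (w XOR (NOT b)))) OR (NOT w) = F OR T = T

T


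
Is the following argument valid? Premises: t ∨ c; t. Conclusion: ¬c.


This is affirming a disjunct (fallacy). There exist truth assignments where the premises are all true but the conclusion is false.

Invalid.


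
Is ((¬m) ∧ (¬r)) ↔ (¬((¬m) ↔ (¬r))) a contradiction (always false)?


Truth table over {m, r}:
m | r | φ
---------
F | F | F
T | F | F
F | T | F
T | T | T
Satisfying assignment at row 4: m=T, r=T gives T.

No, it is not a contradiction.


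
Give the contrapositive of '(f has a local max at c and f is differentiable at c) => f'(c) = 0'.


The contrapositive of (P → Q) is (¬Q → ¬P); it is logically equivalent to the original.
Here P = '(f has a local max at c and f is differentiable at c)' and Q = 'f'(c) = 0'.

If not (f'(c) = 0), then not ((f has a local max at c and f is differentiable at c)).


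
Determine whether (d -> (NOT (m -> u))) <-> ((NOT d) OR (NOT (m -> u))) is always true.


Build the truth table over {d, m, u}:
d | m | u | φ
-------------
F | F | F | T
T | F | F | T
F | T | F | T
T | T | F | T
F | F | T | T
T | F | T | T
F | T | T | T
T | T | T | T
Every row evaluates to true.

Yes, it is a tautology.


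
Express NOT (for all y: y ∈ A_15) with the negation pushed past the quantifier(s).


¬(for all x: φ) = there exists x: ¬φ, and ¬(there exists x: φ) = for all x: ¬φ.
Apply to the universal statement.

there exists y: NOT(y ∈ A_15)


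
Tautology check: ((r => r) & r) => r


Build the truth table over {r}:
r | φ
-----
False | True
True | True
Every row evaluates to true.

Yes, it is a tautology.


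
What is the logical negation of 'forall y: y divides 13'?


¬(forall x: φ) = exists x: ¬φ, and ¬(exists x: φ) = forall x: ¬φ.
Apply to the universal statement.

exists y: ~(y divides 13)


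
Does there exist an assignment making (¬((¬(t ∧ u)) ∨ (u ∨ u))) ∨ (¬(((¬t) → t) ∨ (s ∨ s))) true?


Search for a satisfying assignment over {s, t, u}.
Try s=F, t=F, u=F: the formula evaluates to T.
A satisfying assignment exists.

Satisfiable.


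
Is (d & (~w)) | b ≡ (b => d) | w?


Compare truth tables:
b | d | w | φ | ψ
-----------------
False | False | False | False | True
True | False | False | True | False
False | True | False | True | True
True | True | False | True | True
False | False | True | False | True
True | False | True | True | True
False | True | True | False | True
True | True | True | True | True
They differ at row 1 (b=False, d=False, w=False): φ=False but ψ=True.

No, they are not logically equivalent.


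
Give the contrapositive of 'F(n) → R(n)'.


The contrapositive of (P → Q) is (¬Q → ¬P); it is logically equivalent to the original.
Here P = 'F(n)' and Q = 'R(n)'.

If not (R(n)), then not (F(n)).


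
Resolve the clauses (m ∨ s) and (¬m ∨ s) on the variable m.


The clauses contain complementary literals m and ¬m.
Resolution eliminates this pair and disjoins the remaining literals (merging duplicates).

s


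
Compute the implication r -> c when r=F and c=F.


Implication is false only when antecedent is true and consequent is false.
Substitute: r=F, c=F.
F -> F evaluates to T.

T


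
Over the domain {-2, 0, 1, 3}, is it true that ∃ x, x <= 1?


Evaluate the predicate on each element: -2:T, 0:T, 1:T, 3:F.
Witness x = -2 satisfies the predicate.

T


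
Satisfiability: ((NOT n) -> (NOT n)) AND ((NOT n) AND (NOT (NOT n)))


Check all 2 assignments over {n}:
n | φ
-----
F | F
T | F
No assignment makes the formula true.

Unsatisfiable.


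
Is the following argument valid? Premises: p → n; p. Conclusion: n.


This matches the form of modus ponens: the conclusion follows in every model of the premises.

Valid.


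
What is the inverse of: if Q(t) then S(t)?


The inverse of (P → Q) is (¬P → ¬Q). It is equivalent to the converse, not to the original.
Here P = 'Q(t)' and Q = 'S(t)'.

If not (Q(t)), then not (S(t)).


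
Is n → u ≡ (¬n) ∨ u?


Compare truth tables:
n | u | φ | ψ
-------------
F | F | T | T
T | F | F | F
F | T | T | T
T | T | T | T
The columns φ and ψ agree on every row.

Yes, they are logically equivalent.


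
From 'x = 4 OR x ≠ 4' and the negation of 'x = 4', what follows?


Disjunctive syllogism: from (P ∨ Q) and ¬P, infer Q.
One disjunct, 'x = 4', is ruled out; the other must hold.

x ≠ 4


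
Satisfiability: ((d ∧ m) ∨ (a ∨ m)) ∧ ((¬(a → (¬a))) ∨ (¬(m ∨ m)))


Search for a satisfying assignment over {a, d, m}.
Try a=T, d=F, m=F: the formula evaluates to T.
A satisfying assignment exists.

Satisfiable.


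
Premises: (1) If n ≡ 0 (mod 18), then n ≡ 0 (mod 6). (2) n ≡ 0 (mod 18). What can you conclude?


Modus ponens: from (P → Q) and P, infer Q.
P = 'n ≡ 0 (mod 18)' is asserted, and P → Q holds, so Q follows.

n ≡ 0 (mod 6).


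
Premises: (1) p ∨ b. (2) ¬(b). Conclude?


Disjunctive syllogism: from (P ∨ Q) and ¬P, infer Q.
One disjunct, 'b', is ruled out; the other must hold.

p


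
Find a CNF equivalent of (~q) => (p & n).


Step 1: Rewrite (¬q) → (p ∧ n) as ¬(¬q) ∨ (p ∧ n).
Step 2: Distribute ∨ over ∧.
Step 3: Eliminate any double negations (¬¬X = X).

(q | p) & (q | n)


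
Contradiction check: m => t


Truth table over {m, t}:
m | t | φ
---------
False | False | True
True | False | False
False | True | True
True | True | True
Satisfying assignment at row 1: m=False, t=False gives True.

No, it is not a contradiction.


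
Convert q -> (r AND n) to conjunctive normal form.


Step 1: Rewrite q → (r ∧ n) as ¬q ∨ (r ∧ n).
Step 2: Distribute ∨ over ∧.

((NOT q) OR r) AND ((NOT q) OR n)


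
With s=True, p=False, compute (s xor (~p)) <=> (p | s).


Substitute s=True, p=False:
~p = True
s xor (~p) = True xor True = False
p | s = False | True = True
(s xor (~p)) <=> (p | s) = False <=> True = False

False


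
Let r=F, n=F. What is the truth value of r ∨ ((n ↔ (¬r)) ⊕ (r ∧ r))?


Substitute r=F, n=F:
¬r = T
n ↔ (¬r) = F ↔ T = F
r ∧ r = F ∧ F = F
(n ↔ (¬r)) ⊕ (r ∧ r) = F ⊕ F = F
r ∨ ((n ↔ (¬r)) ⊕ (r ∧ r)) = F ∨ F = F

F


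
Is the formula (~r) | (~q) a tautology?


Build the truth table over {q, r}:
q | r | φ
---------
False | False | True
True | False | True
False | True | True
True | True | False
Counterexample at row 4: with q=True, r=True, the formula is False.

No, it is not a tautology.


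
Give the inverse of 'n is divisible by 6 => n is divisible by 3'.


The inverse of (P → Q) is (¬P → ¬Q). It is equivalent to the converse, not to the original.
Here P = 'n is divisible by 6' and Q = 'n is divisible by 3'.

If not (n is divisible by 6), then not (n is divisible by 3).


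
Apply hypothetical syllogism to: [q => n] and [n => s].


Hypothetical syllogism: from (P → Q) and (Q → R), infer (P → R).
Chain the two implications through the shared middle term 'n'.

q => s


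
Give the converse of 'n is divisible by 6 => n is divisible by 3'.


The converse of (P → Q) is (Q → P). It is not in general equivalent to the original.
Here P = 'n is divisible by 6' and Q = 'n is divisible by 3'.

If n is divisible by 3, then n is divisible by 6.


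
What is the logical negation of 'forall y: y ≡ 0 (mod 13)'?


¬(forall x: φ) = exists x: ¬φ, and ¬(exists x: φ) = forall x: ¬φ.
Apply to the universal statement.

exists y: ~(y ≡ 0 (mod 13))


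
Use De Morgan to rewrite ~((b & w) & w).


De Morgan: the negation of a conjunction is the disjunction of the negations.
Distribute ~ across &, flipping it to |, and negate each literal.

((~b) | (~w)) | (~w)


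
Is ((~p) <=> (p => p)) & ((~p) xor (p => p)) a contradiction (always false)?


Truth table over {p}:
p | φ
-----
False | False
True | False
Every row is false.

Yes, it is a contradiction.


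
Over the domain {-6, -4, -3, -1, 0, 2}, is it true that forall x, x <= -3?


Evaluate the predicate on each element: -6:True, -4:True, -3:True, -1:False, 0:False, 2:False.
Counterexample x = -1 fails the predicate.

False


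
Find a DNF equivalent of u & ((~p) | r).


Step 1: Distribute ∧ over ∨: u ∧ ((¬p) ∨ r) = (u ∧ (¬p)) ∨ (u ∧ r).

(u & (~p)) | (u & r)


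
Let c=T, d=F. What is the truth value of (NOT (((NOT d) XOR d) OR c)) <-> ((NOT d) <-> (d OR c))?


Substitute c=T, d=F:
NOT d = T
(NOT d) XOR d = T XOR F = T
((NOT d) XOR d) OR c = T OR T = T
NOT (((NOT d) XOR d) OR c) = F
NOT d = T
d OR c = F OR T = T
(NOT d) <-> (d OR c) = T <-> T = T
(NOT (((NOT d) XOR d) OR c)) <-> ((NOT d) <-> (d OR c)) = F <-> T = F

F


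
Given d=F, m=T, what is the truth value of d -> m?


Implication is false only when antecedent is true and consequent is false.
Substitute: d=F, m=T.
F -> T evaluates to T.

T


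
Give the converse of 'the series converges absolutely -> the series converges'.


The converse of (P → Q) is (Q → P). It is not in general equivalent to the original.
Here P = 'the series converges absolutely' and Q = 'the series converges'.

If the series converges, then the series converges absolutely.


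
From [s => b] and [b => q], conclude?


Hypothetical syllogism: from (P → Q) and (Q → R), infer (P → R).
Chain the two implications through the shared middle term 'b'.

s => q


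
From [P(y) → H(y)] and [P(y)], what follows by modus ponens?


Modus ponens: from (P → Q) and P, infer Q.
P = 'P(y)' is asserted, and P → Q holds, so Q follows.

H(y).


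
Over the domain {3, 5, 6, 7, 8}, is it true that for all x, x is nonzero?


Evaluate the predicate on each element: 3:T, 5:T, 6:T, 7:T, 8:T.
Every element satisfies the predicate.

T


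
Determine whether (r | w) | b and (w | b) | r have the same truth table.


Compare truth tables:
b | r | w | φ | ψ
-----------------
False | False | False | False | False
True | False | False | True | True
False | True | False | True | True
True | True | False | True | True
False | False | True | True | True
True | False | True | True | True
False | True | True | True | True
True | True | True | True | True
The columns φ and ψ agree on every row.

Yes, they are logically equivalent.


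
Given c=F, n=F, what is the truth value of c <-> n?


Biconditional is true when both operands have the same truth value.
Substitute: c=F, n=F.
F <-> F evaluates to T.

T


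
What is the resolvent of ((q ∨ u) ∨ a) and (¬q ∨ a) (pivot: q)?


The clauses contain complementary literals q and ¬q.
Resolution eliminates this pair and disjoins the remaining literals (merging duplicates).

(a ∨ u)


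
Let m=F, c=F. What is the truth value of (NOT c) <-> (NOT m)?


Substitute m=F, c=F:
NOT c = T
NOT m = T
(NOT c) <-> (NOT m) = T <-> T = T

T


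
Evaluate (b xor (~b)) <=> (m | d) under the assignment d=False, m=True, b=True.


Substitute d=False, m=True, b=True:
~b = False
b xor (~b) = True xor False = True
m | d = True | False = True
(b xor (~b)) <=> (m | d) = True <=> True = True

True


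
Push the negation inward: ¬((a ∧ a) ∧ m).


De Morgan: the negation of a conjunction is the disjunction of the negations.
Distribute ¬ across ∧, flipping it to ∨, and negate each literal.

((¬a) ∨ (¬a)) ∨ (¬m)


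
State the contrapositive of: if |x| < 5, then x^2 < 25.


The contrapositive of (P → Q) is (¬Q → ¬P); it is logically equivalent to the original.
Here P = '|x| < 5' and Q = 'x^2 < 25'.

If not (x^2 < 25), then not (|x| < 5).


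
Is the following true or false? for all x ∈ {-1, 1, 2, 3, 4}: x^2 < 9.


Evaluate the predicate on each element: -1:T, 1:T, 2:T, 3:F, 4:F.
Counterexample x = 3 fails the predicate.

F


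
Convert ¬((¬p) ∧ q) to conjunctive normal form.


Step 1: Apply De Morgan: ¬((¬p) ∧ q) = ¬(¬p) ∨ ¬q.
Step 2: Eliminate any double negations (¬¬X = X).

p ∨ (¬q)


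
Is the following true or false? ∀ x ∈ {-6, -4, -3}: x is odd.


Evaluate the predicate on each element: -6:F, -4:F, -3:T.
Counterexample x = -6 fails the predicate.

F


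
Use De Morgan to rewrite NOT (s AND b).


De Morgan: the negation of a conjunction is the disjunction of the negations.
Distribute NOT across AND, flipping it to OR, and negate each literal.

(NOT s) OR (NOT b)


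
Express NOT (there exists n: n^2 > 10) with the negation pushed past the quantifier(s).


¬(for all x: φ) = there exists x: ¬φ, and ¬(there exists x: φ) = for all x: ¬φ.
Apply to the existential statement.

for all n: NOT(n^2 > 10)


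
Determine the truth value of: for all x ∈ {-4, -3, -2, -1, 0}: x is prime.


Evaluate the predicate on each element: -4:F, -3:F, -2:F, -1:F, 0:F.
Counterexample x = -4 fails the predicate.

F


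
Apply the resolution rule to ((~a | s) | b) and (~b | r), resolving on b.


The clauses contain complementary literals b and ~b.
Resolution eliminates this pair and disjoins the remaining literals (merging duplicates).

((s | ~a) | r)


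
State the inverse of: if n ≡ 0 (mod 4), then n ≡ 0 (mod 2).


The inverse of (P → Q) is (¬P → ¬Q). It is equivalent to the converse, not to the original.
Here P = 'n ≡ 0 (mod 4)' and Q = 'n ≡ 0 (mod 2)'.

If not (n ≡ 0 (mod 4)), then not (n ≡ 0 (mod 2)).


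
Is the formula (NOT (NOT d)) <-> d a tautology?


Build the truth table over {d}:
d | φ
-----
F | T
T | T
Every row evaluates to true.

Yes, it is a tautology.


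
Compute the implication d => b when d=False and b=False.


Implication is false only when antecedent is true and consequent is false.
Substitute: d=False, b=False.
False => False evaluates to True.

True


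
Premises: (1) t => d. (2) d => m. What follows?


Hypothetical syllogism: from (P → Q) and (Q → R), infer (P → R).
Chain the two implications through the shared middle term 'd'.

t => m


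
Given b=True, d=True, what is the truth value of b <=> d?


Biconditional is true when both operands have the same truth value.
Substitute: b=True, d=True.
True <=> True evaluates to True.

True


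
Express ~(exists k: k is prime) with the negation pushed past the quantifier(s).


¬(forall x: φ) = exists x: ¬φ, and ¬(exists x: φ) = forall x: ¬φ.
Apply to the existential statement.

forall k: ~(k is prime)


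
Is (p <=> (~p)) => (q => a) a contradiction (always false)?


Truth table over {a, p, q}:
a | p | q | φ
-------------
False | False | False | True
True | False | False | True
False | True | False | True
True | True | False | True
False | False | True | True
True | False | True | True
False | True | True | True
True | True | True | True
Satisfying assignment at row 1: a=False, p=False, q=False gives True.

No, it is not a contradiction.


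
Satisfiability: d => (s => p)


Search for a satisfying assignment over {d, p, s}.
Try d=False, p=False, s=False: the formula evaluates to True.
A satisfying assignment exists.

Satisfiable.


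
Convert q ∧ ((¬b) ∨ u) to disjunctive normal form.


Step 1: Distribute ∧ over ∨: q ∧ ((¬b) ∨ u) = (q ∧ (¬b)) ∨ (q ∧ u).

(q ∧ (¬b)) ∨ (q ∧ u)


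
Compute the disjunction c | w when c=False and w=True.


Disjunction is false only when both operands are false.
Substitute: c=False, w=True.
False | True evaluates to True.

True


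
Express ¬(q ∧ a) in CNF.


Step 1: Apply De Morgan: ¬(q ∧ a) = ¬q ∨ ¬a.

(¬q) ∨ (¬a)


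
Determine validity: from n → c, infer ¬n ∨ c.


This matches the form of material implication: the conclusion follows in every model of the premises.

Valid.


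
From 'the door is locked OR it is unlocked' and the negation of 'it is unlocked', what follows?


Disjunctive syllogism: from (P ∨ Q) and ¬P, infer Q.
One disjunct, 'it is unlocked', is ruled out; the other must hold.

the door is locked


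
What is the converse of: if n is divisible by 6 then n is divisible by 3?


The converse of (P → Q) is (Q → P). It is not in general equivalent to the original.
Here P = 'n is divisible by 6' and Q = 'n is divisible by 3'.

If n is divisible by 3, then n is divisible by 6.


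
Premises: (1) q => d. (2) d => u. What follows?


Hypothetical syllogism: from (P → Q) and (Q → R), infer (P → R).
Chain the two implications through the shared middle term 'd'.

q => u


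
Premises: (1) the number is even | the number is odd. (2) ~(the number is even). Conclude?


Disjunctive syllogism: from (P ∨ Q) and ¬P, infer Q.
One disjunct, 'the number is even', is ruled out; the other must hold.

the number is odd


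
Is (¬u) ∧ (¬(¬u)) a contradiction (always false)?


Truth table over {u}:
u | φ
-----
F | F
T | F
Every row is false.

Yes, it is a contradiction.


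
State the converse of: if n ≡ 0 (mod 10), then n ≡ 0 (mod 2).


The converse of (P → Q) is (Q → P). It is not in general equivalent to the original.
Here P = 'n ≡ 0 (mod 10)' and Q = 'n ≡ 0 (mod 2)'.

If n ≡ 0 (mod 2), then n ≡ 0 (mod 10).


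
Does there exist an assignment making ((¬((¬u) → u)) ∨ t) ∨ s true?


Search for a satisfying assignment over {s, t, u}.
Try s=F, t=F, u=F: the formula evaluates to T.
A satisfying assignment exists.

Satisfiable.


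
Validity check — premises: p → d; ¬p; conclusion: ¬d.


This is denying the antecedent (fallacy). There exist truth assignments where the premises are all true but the conclusion is false.

Invalid.


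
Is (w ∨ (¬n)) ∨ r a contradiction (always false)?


Truth table over {n, r, w}:
n | r | w | φ
-------------
F | F | F | T
T | F | F | F
F | T | F | T
T | T | F | T
F | F | T | T
T | F | T | T
F | T | T | T
T | T | T | T
Satisfying assignment at row 1: n=F, r=F, w=F gives T.

No, it is not a contradiction.


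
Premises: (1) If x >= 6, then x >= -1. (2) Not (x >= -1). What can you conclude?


Modus tollens: from (P → Q) and ¬Q, infer ¬P.
Q = 'x >= -1' is denied; since P → Q, P must also fail.

Not (x >= 6).


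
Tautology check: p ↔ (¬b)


Build the truth table over {b, p}:
b | p | φ
---------
F | F | F
T | F | T
F | T | T
T | T | F
Counterexample at row 1: with b=F, p=F, the formula is F.

No, it is not a tautology.


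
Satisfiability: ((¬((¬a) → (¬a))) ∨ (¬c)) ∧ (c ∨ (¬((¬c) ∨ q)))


Check all 8 assignments over {a, c, q}:
a | c | q | φ
-------------
F | F | F | F
T | F | F | F
F | T | F | F
T | T | F | F
F | F | T | F
T | F | T | F
F | T | T | F
T | T | T | F
No assignment makes the formula true.

Unsatisfiable.


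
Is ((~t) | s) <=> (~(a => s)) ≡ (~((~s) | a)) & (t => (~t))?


Compare truth tables:
a | s | t | φ | ψ
-----------------
False | False | False | False | False
True | False | False | True | False
False | True | False | False | True
True | True | False | False | False
False | False | True | True | False
True | False | True | False | False
False | True | True | False | False
True | True | True | False | False
They differ at row 2 (a=True, s=False, t=False): φ=True but ψ=False.

No, they are not logically equivalent.


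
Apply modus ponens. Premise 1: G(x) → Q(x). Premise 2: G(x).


Modus ponens: from (P → Q) and P, infer Q.
P = 'G(x)' is asserted, and P → Q holds, so Q follows.

Q(x).


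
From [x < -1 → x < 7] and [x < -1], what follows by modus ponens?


Modus ponens: from (P → Q) and P, infer Q.
P = 'x < -1' is asserted, and P → Q holds, so Q follows.

x < 7.


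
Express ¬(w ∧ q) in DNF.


Step 1: Apply De Morgan: ¬(w ∧ q) = ¬w ∨ ¬q.

(¬w) ∨ (¬q)


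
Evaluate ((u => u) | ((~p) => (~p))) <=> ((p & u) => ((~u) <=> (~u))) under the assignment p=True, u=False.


Substitute p=True, u=False:
… (earlier sub-steps elided)
~p = False
~p = False
(~p) => (~p) = False => False = True
(u => u) | ((~p) => (~p)) = True | True = True
p & u = True & False = False
~u = True
~u = True
(~u) <=> (~u) = True <=> True = True
(p & u) => ((~u) <=> (~u)) = False => True = True
((u => u) | ((~p) => (~p))) <=> ((p & u) => ((~u) <=> (~u))) = True <=> True = True

True


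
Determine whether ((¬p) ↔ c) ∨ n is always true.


Build the truth table over {c, n, p}:
c | n | p | φ
-------------
F | F | F | F
T | F | F | T
F | T | F | T
T | T | F | T
F | F | T | T
T | F | T | F
F | T | T | T
T | T | T | T
Counterexample at row 1: with c=F, n=F, p=F, the formula is F.

No, it is not a tautology.


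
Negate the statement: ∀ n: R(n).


¬(∀ x: φ) = ∃ x: ¬φ, and ¬(∃ x: φ) = ∀ x: ¬φ.
Apply to the universal statement.

∃ n: ¬(R(n))


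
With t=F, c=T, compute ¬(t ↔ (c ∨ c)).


Substitute t=F, c=T:
c ∨ c = T ∨ T = T
t ↔ (c ∨ c) = F ↔ T = F
¬(t ↔ (c ∨ c)) = T

T


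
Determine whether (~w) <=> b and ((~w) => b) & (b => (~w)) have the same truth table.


Compare truth tables:
b | w | φ | ψ
-------------
False | False | False | False
True | False | True | True
False | True | True | True
True | True | False | False
The columns φ and ψ agree on every row.

Yes, they are logically equivalent.


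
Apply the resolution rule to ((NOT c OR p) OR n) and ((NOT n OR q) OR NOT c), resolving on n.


The clauses contain complementary literals n and NOTn.
Resolution eliminates this pair and disjoins the remaining literals (merging duplicates).

((NOT c OR p) OR q)


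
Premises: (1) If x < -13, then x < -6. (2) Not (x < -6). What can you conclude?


Modus tollens: from (P → Q) and ¬Q, infer ¬P.
Q = 'x < -6' is denied; since P → Q, P must also fail.

Not (x < -13).


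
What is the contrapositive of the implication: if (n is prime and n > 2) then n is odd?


The contrapositive of (P → Q) is (¬Q → ¬P); it is logically equivalent to the original.
Here P = '(n is prime and n > 2)' and Q = 'n is odd'.

If not (n is odd), then not ((n is prime and n > 2)).


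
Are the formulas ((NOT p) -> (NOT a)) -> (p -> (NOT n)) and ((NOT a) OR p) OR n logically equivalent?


Compare truth tables:
a | n | p | φ | ψ
-----------------
F | F | F | T | T
T | F | F | T | F
F | T | F | T | T
T | T | F | T | T
F | F | T | T | T
T | F | T | T | T
F | T | T | F | T
T | T | T | F | T
They differ at row 2 (a=T, n=F, p=F): φ=T but ψ=F.

No, they are not logically equivalent.


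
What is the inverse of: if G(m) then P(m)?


The inverse of (P → Q) is (¬P → ¬Q). It is equivalent to the converse, not to the original.
Here P = 'G(m)' and Q = 'P(m)'.

If not (G(m)), then not (P(m)).


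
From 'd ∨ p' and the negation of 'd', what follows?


Disjunctive syllogism: from (P ∨ Q) and ¬P, infer Q.
One disjunct, 'd', is ruled out; the other must hold.

p


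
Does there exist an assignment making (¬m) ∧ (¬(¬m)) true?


Check all 2 assignments over {m}:
m | φ
-----
F | F
T | F
No assignment makes the formula true.

Unsatisfiable.


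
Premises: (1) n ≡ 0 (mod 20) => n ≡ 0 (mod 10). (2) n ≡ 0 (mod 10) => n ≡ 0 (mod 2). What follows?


Hypothetical syllogism: from (P → Q) and (Q → R), infer (P → R).
Chain the two implications through the shared middle term 'n ≡ 0 (mod 10)'.

n ≡ 0 (mod 20) => n ≡ 0 (mod 2)


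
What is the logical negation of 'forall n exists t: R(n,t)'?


Negation flips each quantifier (∀↔∃) and negates the inner predicate.
¬(forall n exists t: φ) = exists n forall t: ¬φ.

exists n forall t: ~(R(n,t))


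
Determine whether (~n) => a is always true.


Build the truth table over {a, n}:
a | n | φ
---------
False | False | False
True | False | True
False | True | True
True | True | True
Counterexample at row 1: with a=False, n=False, the formula is False.

No, it is not a tautology.


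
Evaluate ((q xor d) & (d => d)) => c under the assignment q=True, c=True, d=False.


Substitute q=True, c=True, d=False:
q xor d = True xor False = True
d => d = False => False = True
(q xor d) & (d => d) = True & True = True
((q xor d) & (d => d)) => c = True => True = True

True


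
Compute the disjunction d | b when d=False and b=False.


Disjunction is false only when both operands are false.
Substitute: d=False, b=False.
False | False evaluates to False.

False


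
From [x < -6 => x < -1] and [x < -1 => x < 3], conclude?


Hypothetical syllogism: from (P → Q) and (Q → R), infer (P → R).
Chain the two implications through the shared middle term 'x < -1'.

x < -6 => x < 3


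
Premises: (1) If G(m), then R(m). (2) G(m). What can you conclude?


Modus ponens: from (P → Q) and P, infer Q.
P = 'G(m)' is asserted, and P → Q holds, so Q follows.

R(m).
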